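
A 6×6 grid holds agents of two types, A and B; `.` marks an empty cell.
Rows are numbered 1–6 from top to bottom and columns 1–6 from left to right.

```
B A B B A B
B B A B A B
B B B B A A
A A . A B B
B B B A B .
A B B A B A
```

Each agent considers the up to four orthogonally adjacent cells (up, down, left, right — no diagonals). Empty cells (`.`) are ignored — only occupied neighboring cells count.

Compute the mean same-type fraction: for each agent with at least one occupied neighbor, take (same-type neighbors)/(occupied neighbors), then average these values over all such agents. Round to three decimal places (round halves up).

Row 1: (1,1)B 1/2 · (1,2)A 0/3 · (1,3)B 1/3 · (1,4)B 2/3 · (1,5)A 1/3 · (1,6)B 1/2
Row 2: (2,1)B 3/3 · (2,2)B 2/4 · (2,3)A 0/4 · (2,4)B 2/4 · (2,5)A 2/4 · (2,6)B 1/3
Row 3: (3,1)B 2/3 · (3,2)B 3/4 · (3,3)B 2/3 · (3,4)B 2/4 · (3,5)A 2/4 · (3,6)A 1/3
Row 4: (4,1)A 1/3 · (4,2)A 1/3 · (4,4)A 1/3 · (4,5)B 2/4 · (4,6)B 1/2
Row 5: (5,1)B 1/3 · (5,2)B 3/4 · (5,3)B 2/3 · (5,4)A 2/4 · (5,5)B 2/3
Row 6: (6,1)A 0/2 · (6,2)B 2/3 · (6,3)B 2/3 · (6,4)A 1/3 · (6,5)B 1/3 · (6,6)A 0/1
Sum over 34 agents: 1/2 + 0/3 + 1/3 + 2/3 + 1/3 + 1/2 + 3/3 + 2/4 + 0/4 + 2/4 + 2/4 + 1/3 + 2/3 + 3/4 + 2/3 + 2/4 + 2/4 + 1/3 + 1/3 + 1/3 + 1/3 + 2/4 + 1/2 + 1/3 + 3/4 + 2/3 + 2/4 + 2/3 + 0/2 + 2/3 + 2/3 + 1/3 + 1/3 + 0/1 = 31/2; mean = 31/2 ÷ 34 = 31/68 = 0.455882… → 0.456.

0.456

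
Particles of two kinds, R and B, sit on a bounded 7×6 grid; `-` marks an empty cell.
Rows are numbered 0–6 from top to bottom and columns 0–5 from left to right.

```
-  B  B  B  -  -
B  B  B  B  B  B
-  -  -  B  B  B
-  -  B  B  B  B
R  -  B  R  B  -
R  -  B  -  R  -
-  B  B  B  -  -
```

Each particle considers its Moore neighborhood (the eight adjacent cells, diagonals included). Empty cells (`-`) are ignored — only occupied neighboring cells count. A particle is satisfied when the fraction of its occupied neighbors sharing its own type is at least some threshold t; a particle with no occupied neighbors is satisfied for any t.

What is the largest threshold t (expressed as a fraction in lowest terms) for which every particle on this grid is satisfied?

1/7

Row 0: (0,1)B 4/4 · (0,2)B 5/5 · (0,3)B 4/4
Row 1: (1,0)B 2/2 · (1,1)B 4/4 · (1,2)B 6/6 · (1,3)B 6/6 · (1,4)B 6/6 · (1,5)B 3/3
Row 2: (2,3)B 7/7 · (2,4)B 8/8 · (2,5)B 5/5
Row 3: (3,2)B 3/4 · (3,3)B 6/7 · (3,4)B 6/7 · (3,5)B 4/4
Row 4: (4,0)R 1/1 · (4,2)B 3/4 · (4,3)R 1/7 · (4,4)B 3/5
Row 5: (5,0)R 1/2 · (5,2)B 4/5 · (5,4)R 1/3
Row 6: (6,1)B 2/3 · (6,2)B 3/3 · (6,3)B 2/3
The smallest same-type fraction is 1/7 at (4,3), which reduces to 1/7. Any threshold above that leaves this particle unsatisfied.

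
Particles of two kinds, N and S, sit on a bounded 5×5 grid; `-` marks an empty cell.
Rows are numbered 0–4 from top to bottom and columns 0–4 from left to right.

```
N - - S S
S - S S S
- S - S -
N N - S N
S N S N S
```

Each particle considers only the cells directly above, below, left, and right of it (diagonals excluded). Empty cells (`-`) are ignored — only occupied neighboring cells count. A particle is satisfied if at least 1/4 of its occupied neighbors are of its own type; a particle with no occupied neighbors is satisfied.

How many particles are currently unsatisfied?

8

(0,0)N 0/1 ✗
(0,3)S 2/2 ✓
(0,4)S 2/2 ✓
(1,0)S 0/1 ✗
(1,2)S 1/1 ✓
(1,3)S 4/4 ✓
(1,4)S 2/2 ✓
(2,1)S 0/1 ✗
(2,3)S 2/2 ✓
(3,0)N 1/2 ✓
(3,1)N 2/3 ✓
(3,3)S 1/3 ✓
(3,4)N 0/2 ✗
(4,0)S 0/2 ✗
(4,1)N 1/3 ✓
(4,2)S 0/2 ✗
(4,3)N 0/3 ✗
(4,4)S 0/2 ✗
Unsatisfied: (0,0), (1,0), (2,1), (3,4), (4,0), (4,2), (4,3), (4,4) — 8 in total.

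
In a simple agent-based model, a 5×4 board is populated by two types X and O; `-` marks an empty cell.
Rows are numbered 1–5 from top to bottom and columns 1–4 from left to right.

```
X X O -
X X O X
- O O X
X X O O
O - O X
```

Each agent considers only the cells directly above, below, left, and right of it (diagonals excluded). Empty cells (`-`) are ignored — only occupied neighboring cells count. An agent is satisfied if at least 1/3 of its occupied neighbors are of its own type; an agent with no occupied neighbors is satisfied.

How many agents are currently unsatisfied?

(1,1)X 2/2 ✓
(1,2)X 2/3 ✓
(1,3)O 1/2 ✓
(2,1)X 2/2 ✓
(2,2)X 2/4 ✓
(2,3)O 2/4 ✓
(2,4)X 1/2 ✓
(3,2)O 1/3 ✓
(3,3)O 3/4 ✓
(3,4)X 1/3 ✓
(4,1)X 1/2 ✓
(4,2)X 1/3 ✓
(4,3)O 3/4 ✓
(4,4)O 1/3 ✓
(5,1)O 0/1 ✗
(5,3)O 1/2 ✓
(5,4)X 0/2 ✗
Unsatisfied: (5,1), (5,4) — 2 in total.

2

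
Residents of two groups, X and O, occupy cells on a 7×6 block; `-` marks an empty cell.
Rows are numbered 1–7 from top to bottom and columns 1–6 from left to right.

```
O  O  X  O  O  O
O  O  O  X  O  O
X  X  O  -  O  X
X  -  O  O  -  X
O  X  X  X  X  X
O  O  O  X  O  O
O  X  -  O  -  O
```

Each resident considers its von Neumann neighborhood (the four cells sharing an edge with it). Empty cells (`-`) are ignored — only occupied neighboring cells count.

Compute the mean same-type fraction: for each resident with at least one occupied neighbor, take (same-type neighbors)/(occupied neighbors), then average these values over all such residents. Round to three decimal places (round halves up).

(1,1)O 2/2
(1,2)O 2/3
(1,3)X 0/3
(1,4)O 1/3
(1,5)O 3/3
(1,6)O 2/2
(2,1)O 2/3
(2,2)O 3/4
(2,3)O 2/4
(2,4)X 0/3
(2,5)O 3/4
(2,6)O 2/3
(3,1)X 2/3
(3,2)X 1/3
(3,3)O 2/3
(3,5)O 1/2
(3,6)X 1/3
(4,1)X 1/2
(4,3)O 2/3
(4,4)O 1/2
(4,6)X 2/2
(5,1)O 1/3
(5,2)X 1/3
(5,3)X 2/4
(5,4)X 3/4
(5,5)X 2/3
(5,6)X 2/3
(6,1)O 3/3
(6,2)O 2/4
(6,3)O 1/3
(6,4)X 1/4
(6,5)O 1/3
(6,6)O 2/3
(7,1)O 1/2
(7,2)X 0/2
(7,4)O 0/1
(7,6)O 1/1
Sum over 37 residents: 2/2 + 2/3 + 0/3 + 1/3 + 3/3 + 2/2 + 2/3 + 3/4 + 2/4 + 0/3 + 3/4 + 2/3 + 2/3 + 1/3 + 2/3 + 1/2 + 1/3 + 1/2 + 2/3 + 1/2 + 2/2 + 1/3 + 1/3 + 2/4 + 3/4 + 2/3 + 2/3 + 3/3 + 2/4 + 1/3 + 1/4 + 1/3 + 2/3 + 1/2 + 0/2 + 0/1 + 1/1 = 61/3; mean = 61/3 ÷ 37 = 61/111 = 0.549549… → 0.550.

0.550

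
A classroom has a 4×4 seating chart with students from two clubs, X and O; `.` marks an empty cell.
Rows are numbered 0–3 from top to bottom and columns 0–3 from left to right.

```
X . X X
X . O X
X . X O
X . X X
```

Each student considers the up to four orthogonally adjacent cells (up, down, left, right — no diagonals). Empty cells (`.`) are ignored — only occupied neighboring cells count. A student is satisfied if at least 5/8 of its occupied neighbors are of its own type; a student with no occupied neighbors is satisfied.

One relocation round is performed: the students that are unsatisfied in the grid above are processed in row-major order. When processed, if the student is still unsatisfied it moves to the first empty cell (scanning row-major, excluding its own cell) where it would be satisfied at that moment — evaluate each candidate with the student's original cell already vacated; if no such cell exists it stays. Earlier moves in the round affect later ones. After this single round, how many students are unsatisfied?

Initially unsatisfied (in order): (0,2), (1,2), (1,3), (2,2), (2,3), (3,3).
  (0,2) → (0,1).
  (1,2): no empty cell satisfies it; stays.
  (1,3) → (0,2).
  (2,2) → (1,1).
  (2,3): no empty cell satisfies it; stays.
  (3,3) → (2,1).
Resulting grid:
X X X X
X X O .
X X . O
X . X .
Unsatisfied now: (1,2).

1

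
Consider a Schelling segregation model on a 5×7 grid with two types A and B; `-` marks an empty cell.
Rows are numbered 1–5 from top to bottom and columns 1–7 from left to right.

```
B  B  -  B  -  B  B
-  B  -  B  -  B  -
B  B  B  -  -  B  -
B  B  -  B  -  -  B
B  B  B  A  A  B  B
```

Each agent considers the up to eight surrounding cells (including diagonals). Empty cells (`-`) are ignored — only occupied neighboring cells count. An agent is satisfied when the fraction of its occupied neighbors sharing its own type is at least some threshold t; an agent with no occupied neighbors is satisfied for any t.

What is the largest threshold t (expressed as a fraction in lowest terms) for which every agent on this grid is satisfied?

1/3

Row 1: (1,1)B 2/2 · (1,2)B 2/2 · (1,4)B 1/1 · (1,6)B 2/2 · (1,7)B 2/2
Row 2: (2,2)B 5/5 · (2,4)B 2/2 · (2,6)B 3/3
Row 3: (3,1)B 4/4 · (3,2)B 5/5 · (3,3)B 5/5 · (3,6)B 2/2
Row 4: (4,1)B 5/5 · (4,2)B 7/7 · (4,4)B 2/4 · (4,7)B 3/3
Row 5: (5,1)B 3/3 · (5,2)B 4/4 · (5,3)B 3/4 · (5,4)A 1/3 · (5,5)A 1/3 · (5,6)B 2/3 · (5,7)B 2/2
The smallest same-type fraction is 1/3 at (5,4), which reduces to 1/3. Any threshold above that leaves this agent unsatisfied.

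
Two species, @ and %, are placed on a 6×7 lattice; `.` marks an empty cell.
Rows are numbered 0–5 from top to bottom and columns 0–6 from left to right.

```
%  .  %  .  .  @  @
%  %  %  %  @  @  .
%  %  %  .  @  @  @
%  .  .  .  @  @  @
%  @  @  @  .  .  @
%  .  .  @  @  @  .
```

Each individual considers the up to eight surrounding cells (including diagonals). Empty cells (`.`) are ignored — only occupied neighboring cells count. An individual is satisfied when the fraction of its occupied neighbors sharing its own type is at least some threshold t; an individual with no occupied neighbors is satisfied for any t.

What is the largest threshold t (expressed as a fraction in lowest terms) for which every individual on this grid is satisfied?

(0,0)% 2/2
(0,2)% 3/3
(0,5)@ 3/3
(0,6)@ 2/2
(1,0)% 4/4
(1,1)% 7/7
(1,2)% 5/5
(1,3)% 3/5
(1,4)@ 4/5
(1,5)@ 6/6
(2,0)% 4/4
(2,1)% 6/6
(2,2)% 4/4
(2,4)@ 5/6
(2,5)@ 7/7
(2,6)@ 4/4
(3,0)% 3/4
(3,4)@ 4/4
(3,5)@ 6/6
(3,6)@ 4/4
(4,0)% 2/3
(4,1)@ 1/4
(4,2)@ 3/3
(4,3)@ 4/4
(4,6)@ 3/3
(5,0)% 1/2
(5,3)@ 3/3
(5,4)@ 3/3
(5,5)@ 2/2
The smallest same-type fraction is 1/4 at (4,1), which reduces to 1/4. Any threshold above that leaves this individual unsatisfied.

1/4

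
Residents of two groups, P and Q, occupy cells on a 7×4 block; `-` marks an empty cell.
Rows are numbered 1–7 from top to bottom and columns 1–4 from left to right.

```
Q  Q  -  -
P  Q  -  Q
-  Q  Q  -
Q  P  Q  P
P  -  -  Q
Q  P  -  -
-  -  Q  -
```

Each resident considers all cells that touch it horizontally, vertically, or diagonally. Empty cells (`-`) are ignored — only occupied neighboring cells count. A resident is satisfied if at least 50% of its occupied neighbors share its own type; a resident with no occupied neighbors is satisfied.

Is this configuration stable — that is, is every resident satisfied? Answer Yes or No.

(1,1)Q 2/3 ok
(1,2)Q 2/3 ok
(2,1)P 0/4 unhappy
(2,2)Q 4/5 ok
(2,4)Q 1/1 ok
(3,2)Q 4/6 ok
(3,3)Q 4/6 ok
(4,1)Q 1/3 unhappy
(4,2)P 1/5 unhappy
(4,3)Q 3/5 ok
(4,4)P 0/3 unhappy
(5,1)P 2/4 ok
(5,4)Q 1/2 ok
(6,1)Q 0/2 unhappy
(6,2)P 1/3 unhappy
(7,3)Q 0/1 unhappy
For instance (2,1) has only 0/4 same-type neighbors, below 1/2.

No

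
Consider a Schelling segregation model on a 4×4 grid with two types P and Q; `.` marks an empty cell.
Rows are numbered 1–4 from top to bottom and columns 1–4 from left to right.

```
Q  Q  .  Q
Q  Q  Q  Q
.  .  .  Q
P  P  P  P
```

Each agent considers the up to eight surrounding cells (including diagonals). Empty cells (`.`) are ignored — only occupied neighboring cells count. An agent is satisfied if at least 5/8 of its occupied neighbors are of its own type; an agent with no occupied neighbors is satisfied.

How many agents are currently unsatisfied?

2

(1,1)Q 3/3 ok
(1,2)Q 4/4 ok
(1,4)Q 2/2 ok
(2,1)Q 3/3 ok
(2,2)Q 4/4 ok
(2,3)Q 5/5 ok
(2,4)Q 3/3 ok
(3,4)Q 2/4 unhappy
(4,1)P 1/1 ok
(4,2)P 2/2 ok
(4,3)P 2/3 ok
(4,4)P 1/2 unhappy
Unsatisfied: (3,4), (4,4) — 2 in total.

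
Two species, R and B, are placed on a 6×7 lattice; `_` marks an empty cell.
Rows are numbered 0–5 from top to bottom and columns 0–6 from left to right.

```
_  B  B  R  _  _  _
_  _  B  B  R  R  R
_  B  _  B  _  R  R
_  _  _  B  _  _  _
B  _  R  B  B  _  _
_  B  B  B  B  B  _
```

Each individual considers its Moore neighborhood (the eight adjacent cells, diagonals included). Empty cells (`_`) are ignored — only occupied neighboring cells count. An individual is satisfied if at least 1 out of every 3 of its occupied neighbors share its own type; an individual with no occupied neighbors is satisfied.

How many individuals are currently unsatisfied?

(0,1)B 2/2 ✓
(0,2)B 3/4 ✓
(0,3)R 1/4 ✗
(1,2)B 5/6 ✓
(1,3)B 3/5 ✓
(1,4)R 3/5 ✓
(1,5)R 4/4 ✓
(1,6)R 3/3 ✓
(2,1)B 1/1 ✓
(2,3)B 3/4 ✓
(2,5)R 4/4 ✓
(2,6)R 3/3 ✓
(3,3)B 3/4 ✓
(4,0)B 1/1 ✓
(4,2)R 0/5 ✗
(4,3)B 5/6 ✓
(4,4)B 5/5 ✓
(5,1)B 2/3 ✓
(5,2)B 3/4 ✓
(5,3)B 4/5 ✓
(5,4)B 4/4 ✓
(5,5)B 2/2 ✓
Unsatisfied: (0,3), (4,2) — 2 in total.

2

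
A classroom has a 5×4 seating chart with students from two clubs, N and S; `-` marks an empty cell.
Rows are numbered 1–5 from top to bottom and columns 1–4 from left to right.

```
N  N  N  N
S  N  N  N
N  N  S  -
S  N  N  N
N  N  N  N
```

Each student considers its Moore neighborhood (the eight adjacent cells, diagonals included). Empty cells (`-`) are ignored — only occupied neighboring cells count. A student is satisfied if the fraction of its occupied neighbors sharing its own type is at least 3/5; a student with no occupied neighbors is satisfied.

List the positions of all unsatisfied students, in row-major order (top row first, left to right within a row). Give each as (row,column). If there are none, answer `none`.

(2,1), (3,3), (4,1)

Row 1: (1,1)N 2/3 ok · (1,2)N 4/5 ok · (1,3)N 5/5 ok · (1,4)N 3/3 ok
Row 2: (2,1)S 0/5 unhappy · (2,2)N 6/8 ok · (2,3)N 6/7 ok · (2,4)N 3/4 ok
Row 3: (3,1)N 3/5 ok · (3,2)N 5/8 ok · (3,3)S 0/7 unhappy
Row 4: (4,1)S 0/5 unhappy · (4,2)N 6/8 ok · (4,3)N 6/7 ok · (4,4)N 3/4 ok
Row 5: (5,1)N 2/3 ok · (5,2)N 4/5 ok · (5,3)N 5/5 ok · (5,4)N 3/3 ok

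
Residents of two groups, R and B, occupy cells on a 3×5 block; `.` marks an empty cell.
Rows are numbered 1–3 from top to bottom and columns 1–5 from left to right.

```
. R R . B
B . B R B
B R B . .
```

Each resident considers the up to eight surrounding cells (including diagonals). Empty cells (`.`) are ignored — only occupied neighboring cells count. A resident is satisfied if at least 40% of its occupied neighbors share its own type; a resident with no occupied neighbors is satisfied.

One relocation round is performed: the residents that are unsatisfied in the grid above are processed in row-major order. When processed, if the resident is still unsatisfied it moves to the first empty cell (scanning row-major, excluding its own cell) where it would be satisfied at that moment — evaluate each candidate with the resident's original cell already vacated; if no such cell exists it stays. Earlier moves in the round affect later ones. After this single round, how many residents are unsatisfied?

2

Initially unsatisfied (in order): (1,2), (2,1), (2,3), (2,4), (3,2), (3,3).
  (1,2) → (1,4).
  (2,1): now satisfied by earlier moves; stays.
  (2,3) → (1,1).
  (2,4): now satisfied by earlier moves; stays.
  (3,2) → (2,3).
  (3,3) → (1,2).
Resulting grid:
B B R R B
B . R R B
B . . . .
Unsatisfied now: (1,5), (2,5).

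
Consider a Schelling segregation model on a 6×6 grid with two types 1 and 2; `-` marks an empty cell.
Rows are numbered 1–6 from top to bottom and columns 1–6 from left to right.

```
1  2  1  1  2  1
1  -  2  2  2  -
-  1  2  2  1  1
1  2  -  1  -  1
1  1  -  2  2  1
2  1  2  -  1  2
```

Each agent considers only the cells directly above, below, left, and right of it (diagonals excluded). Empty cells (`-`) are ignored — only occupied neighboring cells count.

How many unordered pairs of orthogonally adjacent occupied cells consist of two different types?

21

Scan each occupied cell's neighbors to the right and below so each pair is counted once.
Row 1: 1(1,1)–2(1,2)≠ 1(1,1)–1(2,1)= 2(1,2)–1(1,3)≠ 1(1,3)–1(1,4)= 1(1,3)–2(2,3)≠ 1(1,4)–2(1,5)≠ 1(1,4)–2(2,4)≠ 2(1,5)–1(1,6)≠ 2(1,5)–2(2,5)=  → 6/9 unlike.
Row 2: 2(2,3)–2(2,4)= 2(2,3)–2(3,3)= 2(2,4)–2(2,5)= 2(2,4)–2(3,4)= 2(2,5)–1(3,5)≠  → 1/5 unlike.
Row 3: 1(3,2)–2(3,3)≠ 1(3,2)–2(4,2)≠ 2(3,3)–2(3,4)= 2(3,4)–1(3,5)≠ 2(3,4)–1(4,4)≠ 1(3,5)–1(3,6)= 1(3,6)–1(4,6)=  → 4/7 unlike.
Row 4: 1(4,1)–2(4,2)≠ 1(4,1)–1(5,1)= 2(4,2)–1(5,2)≠ 1(4,4)–2(5,4)≠ 1(4,6)–1(5,6)=  → 3/5 unlike.
Row 5: 1(5,1)–1(5,2)= 1(5,1)–2(6,1)≠ 1(5,2)–1(6,2)= 2(5,4)–2(5,5)= 2(5,5)–1(5,6)≠ 2(5,5)–1(6,5)≠ 1(5,6)–2(6,6)≠  → 4/7 unlike.
Row 6: 2(6,1)–1(6,2)≠ 1(6,2)–2(6,3)≠ 1(6,5)–2(6,6)≠  → 3/3 unlike.
Total adjacent occupied pairs: 36; unlike-type pairs: 21.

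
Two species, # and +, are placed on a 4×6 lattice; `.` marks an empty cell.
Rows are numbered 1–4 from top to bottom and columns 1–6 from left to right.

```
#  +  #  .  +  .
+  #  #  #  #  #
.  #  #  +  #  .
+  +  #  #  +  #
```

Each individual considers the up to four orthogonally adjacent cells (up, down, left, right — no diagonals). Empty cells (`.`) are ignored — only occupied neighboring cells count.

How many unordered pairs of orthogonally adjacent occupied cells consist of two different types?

Scan each occupied cell's neighbors to the right and below so each pair is counted once.
Row 1: #(1,1)–+(1,2)≠ #(1,1)–+(2,1)≠ +(1,2)–#(1,3)≠ +(1,2)–#(2,2)≠ #(1,3)–#(2,3)= +(1,5)–#(2,5)≠  → 5/6 unlike.
Row 2: +(2,1)–#(2,2)≠ #(2,2)–#(2,3)= #(2,2)–#(3,2)= #(2,3)–#(2,4)= #(2,3)–#(3,3)= #(2,4)–#(2,5)= #(2,4)–+(3,4)≠ #(2,5)–#(2,6)= #(2,5)–#(3,5)=  → 2/9 unlike.
Row 3: #(3,2)–#(3,3)= #(3,2)–+(4,2)≠ #(3,3)–+(3,4)≠ #(3,3)–#(4,3)= +(3,4)–#(3,5)≠ +(3,4)–#(4,4)≠ #(3,5)–+(4,5)≠  → 5/7 unlike.
Row 4: +(4,1)–+(4,2)= +(4,2)–#(4,3)≠ #(4,3)–#(4,4)= #(4,4)–+(4,5)≠ +(4,5)–#(4,6)≠  → 3/5 unlike.
Total adjacent occupied pairs: 27; unlike-type pairs: 15.

15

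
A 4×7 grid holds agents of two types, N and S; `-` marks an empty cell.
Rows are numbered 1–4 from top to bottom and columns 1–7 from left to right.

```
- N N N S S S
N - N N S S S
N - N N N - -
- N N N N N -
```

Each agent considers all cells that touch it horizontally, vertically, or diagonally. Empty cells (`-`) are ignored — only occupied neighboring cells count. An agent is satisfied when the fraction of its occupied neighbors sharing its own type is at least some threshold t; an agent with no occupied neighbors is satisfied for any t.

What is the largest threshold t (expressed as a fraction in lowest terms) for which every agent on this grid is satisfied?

3/7

Row 1: (1,2)N 3/3 · (1,3)N 4/4 · (1,4)N 3/5 · (1,5)S 3/5 · (1,6)S 5/5 · (1,7)S 3/3
Row 2: (2,1)N 2/2 · (2,3)N 6/6 · (2,4)N 6/8 · (2,5)S 3/7 · (2,6)S 5/6 · (2,7)S 3/3
Row 3: (3,1)N 2/2 · (3,3)N 6/6 · (3,4)N 7/8 · (3,5)N 5/7
Row 4: (4,2)N 3/3 · (4,3)N 4/4 · (4,4)N 5/5 · (4,5)N 4/4 · (4,6)N 2/2
The smallest same-type fraction is 3/7 at (2,5), which reduces to 3/7. Any threshold above that leaves this agent unsatisfied.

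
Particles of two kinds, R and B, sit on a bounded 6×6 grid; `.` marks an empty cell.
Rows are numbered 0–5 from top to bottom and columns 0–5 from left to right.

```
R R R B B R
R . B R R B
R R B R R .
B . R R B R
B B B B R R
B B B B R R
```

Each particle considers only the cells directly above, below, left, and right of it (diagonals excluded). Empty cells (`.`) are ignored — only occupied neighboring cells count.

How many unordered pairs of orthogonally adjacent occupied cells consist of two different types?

20

Scan each occupied cell's neighbors to the right and below so each pair is counted once.
Row 0: R(0,0)–R(0,1)= R(0,0)–R(1,0)= R(0,1)–R(0,2)= R(0,2)–B(0,3)≠ R(0,2)–B(1,2)≠ B(0,3)–B(0,4)= B(0,3)–R(1,3)≠ B(0,4)–R(0,5)≠ B(0,4)–R(1,4)≠ R(0,5)–B(1,5)≠  → 6/10 unlike.
Row 1: R(1,0)–R(2,0)= B(1,2)–R(1,3)≠ B(1,2)–B(2,2)= R(1,3)–R(1,4)= R(1,3)–R(2,3)= R(1,4)–B(1,5)≠ R(1,4)–R(2,4)=  → 2/7 unlike.
Row 2: R(2,0)–R(2,1)= R(2,0)–B(3,0)≠ R(2,1)–B(2,2)≠ B(2,2)–R(2,3)≠ B(2,2)–R(3,2)≠ R(2,3)–R(2,4)= R(2,3)–R(3,3)= R(2,4)–B(3,4)≠  → 5/8 unlike.
Row 3: B(3,0)–B(4,0)= R(3,2)–R(3,3)= R(3,2)–B(4,2)≠ R(3,3)–B(3,4)≠ R(3,3)–B(4,3)≠ B(3,4)–R(3,5)≠ B(3,4)–R(4,4)≠ R(3,5)–R(4,5)=  → 5/8 unlike.
Row 4: B(4,0)–B(4,1)= B(4,0)–B(5,0)= B(4,1)–B(4,2)= B(4,1)–B(5,1)= B(4,2)–B(4,3)= B(4,2)–B(5,2)= B(4,3)–R(4,4)≠ B(4,3)–B(5,3)= R(4,4)–R(4,5)= R(4,4)–R(5,4)= R(4,5)–R(5,5)=  → 1/11 unlike.
Row 5: B(5,0)–B(5,1)= B(5,1)–B(5,2)= B(5,2)–B(5,3)= B(5,3)–R(5,4)≠ R(5,4)–R(5,5)=  → 1/5 unlike.
Total adjacent occupied pairs: 49; unlike-type pairs: 20.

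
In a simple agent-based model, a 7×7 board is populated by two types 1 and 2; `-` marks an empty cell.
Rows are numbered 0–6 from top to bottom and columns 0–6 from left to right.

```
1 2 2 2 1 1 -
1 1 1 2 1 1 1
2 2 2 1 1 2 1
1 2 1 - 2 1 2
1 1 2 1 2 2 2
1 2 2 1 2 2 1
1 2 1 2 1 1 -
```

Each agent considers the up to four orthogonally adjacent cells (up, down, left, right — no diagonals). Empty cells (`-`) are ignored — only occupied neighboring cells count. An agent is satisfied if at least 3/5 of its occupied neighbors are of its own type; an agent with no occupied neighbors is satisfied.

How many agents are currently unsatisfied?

32

(0,0)1 1/2 ✗
(0,1)2 1/3 ✗
(0,2)2 2/3 ✓
(0,3)2 2/3 ✓
(0,4)1 2/3 ✓
(0,5)1 2/2 ✓
(1,0)1 2/3 ✓
(1,1)1 2/4 ✗
(1,2)1 1/4 ✗
(1,3)2 1/4 ✗
(1,4)1 3/4 ✓
(1,5)1 3/4 ✓
(1,6)1 2/2 ✓
(2,0)2 1/3 ✗
(2,1)2 3/4 ✓
(2,2)2 1/4 ✗
(2,3)1 1/3 ✗
(2,4)1 2/4 ✗
(2,5)2 0/4 ✗
(2,6)1 1/3 ✗
(3,0)1 1/3 ✗
(3,1)2 1/4 ✗
(3,2)1 0/3 ✗
(3,4)2 1/3 ✗
(3,5)1 0/4 ✗
(3,6)2 1/3 ✗
(4,0)1 3/3 ✓
(4,1)1 1/4 ✗
(4,2)2 1/4 ✗
(4,3)1 1/3 ✗
(4,4)2 3/4 ✓
(4,5)2 3/4 ✓
(4,6)2 2/3 ✓
(5,0)1 2/3 ✓
(5,1)2 2/4 ✗
(5,2)2 2/4 ✗
(5,3)1 1/4 ✗
(5,4)2 2/4 ✗
(5,5)2 2/4 ✗
(5,6)1 0/2 ✗
(6,0)1 1/2 ✗
(6,1)2 1/3 ✗
(6,2)1 0/3 ✗
(6,3)2 0/3 ✗
(6,4)1 1/3 ✗
(6,5)1 1/2 ✗
Unsatisfied: (0,0), (0,1), (1,1), (1,2), (1,3), (2,0), (2,2), (2,3), (2,4), (2,5), (2,6), (3,0), (3,1), (3,2), (3,4), (3,5), (3,6), (4,1), (4,2), (4,3), (5,1), (5,2), (5,3), (5,4), (5,5), (5,6), (6,0), (6,1), (6,2), (6,3), (6,4), (6,5) — 32 in total.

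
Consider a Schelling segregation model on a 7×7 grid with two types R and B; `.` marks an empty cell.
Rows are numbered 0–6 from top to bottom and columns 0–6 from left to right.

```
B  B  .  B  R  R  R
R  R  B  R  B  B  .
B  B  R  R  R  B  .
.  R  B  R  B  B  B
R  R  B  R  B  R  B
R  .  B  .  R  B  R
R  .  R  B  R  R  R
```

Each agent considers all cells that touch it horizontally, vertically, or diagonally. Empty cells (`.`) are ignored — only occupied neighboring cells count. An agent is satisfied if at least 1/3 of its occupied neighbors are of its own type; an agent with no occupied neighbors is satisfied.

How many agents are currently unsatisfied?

9

(0,0)B 1/3 ok
(0,1)B 2/4 ok
(0,3)B 2/4 ok
(0,4)R 2/5 ok
(0,5)R 2/4 ok
(0,6)R 1/2 ok
(1,0)R 1/5 unhappy
(1,1)R 2/7 unhappy
(1,2)B 3/7 ok
(1,3)R 4/7 ok
(1,4)B 3/8 ok
(1,5)B 2/6 ok
(2,0)B 1/4 unhappy
(2,1)B 3/7 ok
(2,2)R 5/8 ok
(2,3)R 4/8 ok
(2,4)R 3/8 ok
(2,5)B 5/6 ok
(3,1)R 3/7 ok
(3,2)B 2/8 unhappy
(3,3)R 4/8 ok
(3,4)B 3/8 ok
(3,5)B 5/7 ok
(3,6)B 3/4 ok
(4,0)R 3/3 ok
(4,1)R 3/6 ok
(4,2)B 2/6 ok
(4,3)R 2/7 unhappy
(4,4)B 3/7 ok
(4,5)R 2/8 unhappy
(4,6)B 3/5 ok
(5,0)R 3/3 ok
(5,2)B 2/5 ok
(5,4)R 4/7 ok
(5,5)B 2/8 unhappy
(5,6)R 3/5 ok
(6,0)R 1/1 ok
(6,2)R 0/2 unhappy
(6,3)B 1/4 unhappy
(6,4)R 2/4 ok
(6,5)R 4/5 ok
(6,6)R 2/3 ok
Unsatisfied: (1,0), (1,1), (2,0), (3,2), (4,3), (4,5), (5,5), (6,2), (6,3) — 9 in total.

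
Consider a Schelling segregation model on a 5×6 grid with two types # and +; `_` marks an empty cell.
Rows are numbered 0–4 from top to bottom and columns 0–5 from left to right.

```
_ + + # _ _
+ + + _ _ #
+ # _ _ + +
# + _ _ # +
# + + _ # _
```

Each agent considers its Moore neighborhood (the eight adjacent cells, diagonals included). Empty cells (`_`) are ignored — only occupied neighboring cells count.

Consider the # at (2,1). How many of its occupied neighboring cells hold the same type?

Occupied neighbors of (2,1): (1,0)=+, (1,1)=+, (1,2)=+, (2,0)=+, (3,0)=#, (3,1)=+.
Same type (#): 1 of 6.

1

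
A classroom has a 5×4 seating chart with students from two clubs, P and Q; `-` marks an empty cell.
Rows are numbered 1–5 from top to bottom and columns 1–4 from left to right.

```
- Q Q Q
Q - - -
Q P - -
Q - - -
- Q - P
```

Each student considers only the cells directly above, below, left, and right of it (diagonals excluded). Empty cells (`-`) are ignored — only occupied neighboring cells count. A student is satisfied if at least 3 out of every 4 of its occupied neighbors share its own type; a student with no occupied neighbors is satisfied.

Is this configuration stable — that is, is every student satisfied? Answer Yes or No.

Row 1: (1,2)Q 1/1 ok · (1,3)Q 2/2 ok · (1,4)Q 1/1 ok
Row 2: (2,1)Q 1/1 ok
Row 3: (3,1)Q 2/3 unhappy · (3,2)P 0/1 unhappy
Row 4: (4,1)Q 1/1 ok
Row 5: (5,2)Q 0/0 ok · (5,4)P 0/0 ok
For instance (3,1) has only 2/3 same-type neighbors, below 3/4.

No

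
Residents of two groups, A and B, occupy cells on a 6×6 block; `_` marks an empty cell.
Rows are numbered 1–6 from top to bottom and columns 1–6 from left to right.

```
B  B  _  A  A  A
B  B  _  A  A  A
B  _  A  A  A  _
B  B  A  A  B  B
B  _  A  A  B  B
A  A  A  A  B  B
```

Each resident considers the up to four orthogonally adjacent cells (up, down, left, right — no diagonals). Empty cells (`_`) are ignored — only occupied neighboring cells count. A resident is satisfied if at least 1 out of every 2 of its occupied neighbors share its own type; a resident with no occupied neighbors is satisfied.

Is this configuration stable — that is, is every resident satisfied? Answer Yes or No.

(1,1)B 2/2 satisfied
(1,2)B 2/2 satisfied
(1,4)A 2/2 satisfied
(1,5)A 3/3 satisfied
(1,6)A 2/2 satisfied
(2,1)B 3/3 satisfied
(2,2)B 2/2 satisfied
(2,4)A 3/3 satisfied
(2,5)A 4/4 satisfied
(2,6)A 2/2 satisfied
(3,1)B 2/2 satisfied
(3,3)A 2/2 satisfied
(3,4)A 4/4 satisfied
(3,5)A 2/3 satisfied
(4,1)B 3/3 satisfied
(4,2)B 1/2 satisfied
(4,3)A 3/4 satisfied
(4,4)A 3/4 satisfied
(4,5)B 2/4 satisfied
(4,6)B 2/2 satisfied
(5,1)B 1/2 satisfied
(5,3)A 3/3 satisfied
(5,4)A 3/4 satisfied
(5,5)B 3/4 satisfied
(5,6)B 3/3 satisfied
(6,1)A 1/2 satisfied
(6,2)A 2/2 satisfied
(6,3)A 3/3 satisfied
(6,4)A 2/3 satisfied
(6,5)B 2/3 satisfied
(6,6)B 2/2 satisfied
All meet the threshold, so the configuration is stable.

Yes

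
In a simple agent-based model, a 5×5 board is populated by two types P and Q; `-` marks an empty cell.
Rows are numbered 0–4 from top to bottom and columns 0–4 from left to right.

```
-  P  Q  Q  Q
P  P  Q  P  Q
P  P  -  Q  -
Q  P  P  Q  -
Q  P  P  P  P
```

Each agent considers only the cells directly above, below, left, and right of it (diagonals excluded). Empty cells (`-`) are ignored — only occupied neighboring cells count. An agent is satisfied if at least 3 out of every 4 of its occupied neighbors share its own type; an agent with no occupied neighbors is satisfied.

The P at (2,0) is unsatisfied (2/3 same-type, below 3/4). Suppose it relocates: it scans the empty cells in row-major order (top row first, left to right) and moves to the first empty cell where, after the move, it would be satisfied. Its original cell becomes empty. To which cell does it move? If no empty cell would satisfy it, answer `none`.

(0,0)

Vacating (2,0). Empty cells in order:
  (0,0): 2/2 same-type → satisfied — stop here.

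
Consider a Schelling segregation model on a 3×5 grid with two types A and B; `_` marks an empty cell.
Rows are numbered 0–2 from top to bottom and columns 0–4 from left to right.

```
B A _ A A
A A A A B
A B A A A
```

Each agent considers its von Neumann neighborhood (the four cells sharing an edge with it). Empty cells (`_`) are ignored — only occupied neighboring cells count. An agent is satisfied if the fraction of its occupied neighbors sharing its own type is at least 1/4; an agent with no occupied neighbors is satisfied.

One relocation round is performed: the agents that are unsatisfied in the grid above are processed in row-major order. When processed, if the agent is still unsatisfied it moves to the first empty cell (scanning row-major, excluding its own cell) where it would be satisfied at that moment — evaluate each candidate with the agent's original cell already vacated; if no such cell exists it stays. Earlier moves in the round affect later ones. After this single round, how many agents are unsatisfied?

Initially unsatisfied (in order): (0,0), (1,4), (2,1).
  (0,0): no empty cell satisfies it; stays.
  (1,4): no empty cell satisfies it; stays.
  (2,1): no empty cell satisfies it; stays.
Resulting grid:
B A _ A A
A A A A B
A B A A A
Unsatisfied now: (0,0), (1,4), (2,1).

3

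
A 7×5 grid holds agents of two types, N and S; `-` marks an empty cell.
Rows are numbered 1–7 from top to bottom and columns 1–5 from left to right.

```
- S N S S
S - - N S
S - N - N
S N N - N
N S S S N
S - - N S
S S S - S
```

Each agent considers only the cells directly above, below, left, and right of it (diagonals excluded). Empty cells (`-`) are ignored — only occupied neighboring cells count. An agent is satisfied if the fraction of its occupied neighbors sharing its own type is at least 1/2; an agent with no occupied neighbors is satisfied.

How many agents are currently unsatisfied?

(1,2)S 0/1 unhappy
(1,3)N 0/2 unhappy
(1,4)S 1/3 unhappy
(1,5)S 2/2 ok
(2,1)S 1/1 ok
(2,4)N 0/2 unhappy
(2,5)S 1/3 unhappy
(3,1)S 2/2 ok
(3,3)N 1/1 ok
(3,5)N 1/2 ok
(4,1)S 1/3 unhappy
(4,2)N 1/3 unhappy
(4,3)N 2/3 ok
(4,5)N 2/2 ok
(5,1)N 0/3 unhappy
(5,2)S 1/3 unhappy
(5,3)S 2/3 ok
(5,4)S 1/3 unhappy
(5,5)N 1/3 unhappy
(6,1)S 1/2 ok
(6,4)N 0/2 unhappy
(6,5)S 1/3 unhappy
(7,1)S 2/2 ok
(7,2)S 2/2 ok
(7,3)S 1/1 ok
(7,5)S 1/1 ok
Unsatisfied: (1,2), (1,3), (1,4), (2,4), (2,5), (4,1), (4,2), (5,1), (5,2), (5,4), (5,5), (6,4), (6,5) — 13 in total.

13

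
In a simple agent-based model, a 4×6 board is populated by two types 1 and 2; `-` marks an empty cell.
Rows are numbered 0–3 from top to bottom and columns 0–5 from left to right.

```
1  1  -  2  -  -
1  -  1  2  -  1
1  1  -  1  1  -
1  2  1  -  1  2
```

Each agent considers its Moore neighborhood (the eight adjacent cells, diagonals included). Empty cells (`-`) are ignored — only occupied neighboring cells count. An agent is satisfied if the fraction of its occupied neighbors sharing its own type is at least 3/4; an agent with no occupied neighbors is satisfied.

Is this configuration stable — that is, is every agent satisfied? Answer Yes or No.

(0,0)1 2/2 satisfied
(0,1)1 3/3 satisfied
(0,3)2 1/2 not
(1,0)1 4/4 satisfied
(1,2)1 3/5 not
(1,3)2 1/4 not
(1,5)1 1/1 satisfied
(2,0)1 3/4 satisfied
(2,1)1 5/6 satisfied
(2,3)1 4/5 satisfied
(2,4)1 3/5 not
(3,0)1 2/3 not
(3,1)2 0/4 not
(3,2)1 2/3 not
(3,4)1 2/3 not
(3,5)2 0/2 not
For instance (0,3) has only 1/2 same-type neighbors, below 3/4.

No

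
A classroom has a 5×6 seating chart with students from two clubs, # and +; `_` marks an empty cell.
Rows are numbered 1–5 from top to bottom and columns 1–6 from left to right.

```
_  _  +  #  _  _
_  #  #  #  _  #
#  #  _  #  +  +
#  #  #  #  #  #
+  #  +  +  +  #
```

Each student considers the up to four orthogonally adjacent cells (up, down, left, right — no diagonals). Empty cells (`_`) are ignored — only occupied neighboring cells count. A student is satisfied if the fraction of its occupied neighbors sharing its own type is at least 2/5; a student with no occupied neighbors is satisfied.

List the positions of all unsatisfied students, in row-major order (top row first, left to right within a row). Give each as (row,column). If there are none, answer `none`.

(1,3)+ 0/2 ✗
(1,4)# 1/2 ✓
(2,2)# 2/2 ✓
(2,3)# 2/3 ✓
(2,4)# 3/3 ✓
(2,6)# 0/1 ✗
(3,1)# 2/2 ✓
(3,2)# 3/3 ✓
(3,4)# 2/3 ✓
(3,5)+ 1/3 ✗
(3,6)+ 1/3 ✗
(4,1)# 2/3 ✓
(4,2)# 4/4 ✓
(4,3)# 2/3 ✓
(4,4)# 3/4 ✓
(4,5)# 2/4 ✓
(4,6)# 2/3 ✓
(5,1)+ 0/2 ✗
(5,2)# 1/3 ✗
(5,3)+ 1/3 ✗
(5,4)+ 2/3 ✓
(5,5)+ 1/3 ✗
(5,6)# 1/2 ✓

(1,3), (2,6), (3,5), (3,6), (5,1), (5,2), (5,3), (5,5)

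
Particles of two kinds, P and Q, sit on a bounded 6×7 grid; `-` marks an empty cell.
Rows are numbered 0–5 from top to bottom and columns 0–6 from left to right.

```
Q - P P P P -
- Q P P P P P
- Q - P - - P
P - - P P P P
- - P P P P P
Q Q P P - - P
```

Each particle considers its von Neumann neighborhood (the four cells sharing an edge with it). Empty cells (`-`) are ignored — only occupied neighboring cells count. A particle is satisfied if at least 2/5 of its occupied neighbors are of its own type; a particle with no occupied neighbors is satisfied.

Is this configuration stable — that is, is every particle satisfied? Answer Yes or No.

Row 0: (0,0)Q 0/0 ok · (0,2)P 2/2 ok · (0,3)P 3/3 ok · (0,4)P 3/3 ok · (0,5)P 2/2 ok
Row 1: (1,1)Q 1/2 ok · (1,2)P 2/3 ok · (1,3)P 4/4 ok · (1,4)P 3/3 ok · (1,5)P 3/3 ok · (1,6)P 2/2 ok
Row 2: (2,1)Q 1/1 ok · (2,3)P 2/2 ok · (2,6)P 2/2 ok
Row 3: (3,0)P 0/0 ok · (3,3)P 3/3 ok · (3,4)P 3/3 ok · (3,5)P 3/3 ok · (3,6)P 3/3 ok
Row 4: (4,2)P 2/2 ok · (4,3)P 4/4 ok · (4,4)P 3/3 ok · (4,5)P 3/3 ok · (4,6)P 3/3 ok
Row 5: (5,0)Q 1/1 ok · (5,1)Q 1/2 ok · (5,2)P 2/3 ok · (5,3)P 2/2 ok · (5,6)P 1/1 ok
All meet the threshold, so the configuration is stable.

Yes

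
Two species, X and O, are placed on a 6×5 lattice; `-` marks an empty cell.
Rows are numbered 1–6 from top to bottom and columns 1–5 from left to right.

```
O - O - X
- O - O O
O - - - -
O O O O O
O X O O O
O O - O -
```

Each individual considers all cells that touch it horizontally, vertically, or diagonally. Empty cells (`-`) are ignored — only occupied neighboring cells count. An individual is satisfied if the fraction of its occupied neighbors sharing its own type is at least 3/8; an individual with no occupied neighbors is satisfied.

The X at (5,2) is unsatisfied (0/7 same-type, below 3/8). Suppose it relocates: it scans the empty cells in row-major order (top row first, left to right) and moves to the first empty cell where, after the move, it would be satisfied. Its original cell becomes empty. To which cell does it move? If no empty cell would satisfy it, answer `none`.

none

Vacating (5,2). Empty cells in order:
  (1,2): 0/3 same-type → still unsatisfied.
  (1,4): 1/4 same-type → still unsatisfied.
  (2,1): 0/3 same-type → still unsatisfied.
  (2,3): 0/3 same-type → still unsatisfied.
  (3,2): 0/5 same-type → still unsatisfied.
  (3,3): 0/5 same-type → still unsatisfied.
  (3,4): 0/5 same-type → still unsatisfied.
  (3,5): 0/4 same-type → still unsatisfied.
  (6,3): 0/4 same-type → still unsatisfied.
  (6,5): 0/3 same-type → still unsatisfied.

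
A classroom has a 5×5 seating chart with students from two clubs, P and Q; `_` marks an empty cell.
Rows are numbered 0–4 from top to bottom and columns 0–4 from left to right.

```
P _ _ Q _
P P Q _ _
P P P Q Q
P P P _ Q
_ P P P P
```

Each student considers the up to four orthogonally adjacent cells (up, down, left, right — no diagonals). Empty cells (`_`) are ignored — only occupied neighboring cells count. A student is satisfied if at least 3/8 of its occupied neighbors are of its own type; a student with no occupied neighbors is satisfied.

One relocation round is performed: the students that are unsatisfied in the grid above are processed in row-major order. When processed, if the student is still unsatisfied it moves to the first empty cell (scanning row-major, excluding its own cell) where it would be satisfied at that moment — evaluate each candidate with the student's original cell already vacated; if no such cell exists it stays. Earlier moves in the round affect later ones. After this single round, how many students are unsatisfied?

Initially unsatisfied (in order): (1,2).
  (1,2) → (0,2).
Resulting grid:
P _ Q Q _
P P _ _ _
P P P Q Q
P P P _ Q
_ P P P P
All satisfied now.

0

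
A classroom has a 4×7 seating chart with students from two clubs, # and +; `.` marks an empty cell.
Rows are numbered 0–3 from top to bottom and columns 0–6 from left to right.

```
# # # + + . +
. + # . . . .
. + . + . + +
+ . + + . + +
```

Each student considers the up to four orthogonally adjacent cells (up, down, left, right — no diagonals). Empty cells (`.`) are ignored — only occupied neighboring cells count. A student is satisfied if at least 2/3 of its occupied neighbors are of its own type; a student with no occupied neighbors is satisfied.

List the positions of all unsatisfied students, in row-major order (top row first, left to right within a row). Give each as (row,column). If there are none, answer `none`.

(0,3), (1,1), (1,2)

(0,0)# 1/1 ok
(0,1)# 2/3 ok
(0,2)# 2/3 ok
(0,3)+ 1/2 unhappy
(0,4)+ 1/1 ok
(0,6)+ 0/0 ok
(1,1)+ 1/3 unhappy
(1,2)# 1/2 unhappy
(2,1)+ 1/1 ok
(2,3)+ 1/1 ok
(2,5)+ 2/2 ok
(2,6)+ 2/2 ok
(3,0)+ 0/0 ok
(3,2)+ 1/1 ok
(3,3)+ 2/2 ok
(3,5)+ 2/2 ok
(3,6)+ 2/2 ok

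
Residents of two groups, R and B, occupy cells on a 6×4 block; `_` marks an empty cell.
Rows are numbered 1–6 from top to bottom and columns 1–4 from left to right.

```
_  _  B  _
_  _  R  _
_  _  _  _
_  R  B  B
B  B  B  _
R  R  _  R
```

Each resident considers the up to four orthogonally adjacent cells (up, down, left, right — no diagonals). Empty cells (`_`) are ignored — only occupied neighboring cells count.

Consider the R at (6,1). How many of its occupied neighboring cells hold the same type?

1

Occupied neighbors of (6,1): (5,1)=B, (6,2)=R.
Same type (R): 1 of 2.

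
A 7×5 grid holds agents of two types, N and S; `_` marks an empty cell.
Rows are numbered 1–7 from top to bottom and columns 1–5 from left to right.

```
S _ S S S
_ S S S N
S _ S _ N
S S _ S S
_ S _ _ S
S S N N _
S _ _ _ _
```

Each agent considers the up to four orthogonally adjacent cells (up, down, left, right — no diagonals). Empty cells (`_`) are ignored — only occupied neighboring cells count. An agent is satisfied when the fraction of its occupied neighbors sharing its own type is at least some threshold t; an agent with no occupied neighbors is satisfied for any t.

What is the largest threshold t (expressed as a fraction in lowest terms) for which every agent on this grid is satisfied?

1/3

Row 1: (1,1)S — no occupied neighbors · (1,3)S 2/2 · (1,4)S 3/3 · (1,5)S 1/2
Row 2: (2,2)S 1/1 · (2,3)S 4/4 · (2,4)S 2/3 · (2,5)N 1/3
Row 3: (3,1)S 1/1 · (3,3)S 1/1 · (3,5)N 1/2
Row 4: (4,1)S 2/2 · (4,2)S 2/2 · (4,4)S 1/1 · (4,5)S 2/3
Row 5: (5,2)S 2/2 · (5,5)S 1/1
Row 6: (6,1)S 2/2 · (6,2)S 2/3 · (6,3)N 1/2 · (6,4)N 1/1
Row 7: (7,1)S 1/1
The smallest same-type fraction is 1/3 at (2,5), which reduces to 1/3. Any threshold above that leaves this agent unsatisfied.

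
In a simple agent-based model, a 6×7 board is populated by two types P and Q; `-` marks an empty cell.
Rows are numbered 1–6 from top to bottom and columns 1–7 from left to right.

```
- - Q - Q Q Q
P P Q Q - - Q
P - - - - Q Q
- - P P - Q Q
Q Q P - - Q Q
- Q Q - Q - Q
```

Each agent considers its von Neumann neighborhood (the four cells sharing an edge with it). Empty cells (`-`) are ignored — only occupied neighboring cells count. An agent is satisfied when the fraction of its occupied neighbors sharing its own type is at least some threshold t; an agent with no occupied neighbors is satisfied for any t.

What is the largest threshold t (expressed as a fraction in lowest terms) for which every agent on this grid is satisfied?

Row 1: (1,3)Q 1/1 · (1,5)Q 1/1 · (1,6)Q 2/2 · (1,7)Q 2/2
Row 2: (2,1)P 2/2 · (2,2)P 1/2 · (2,3)Q 2/3 · (2,4)Q 1/1 · (2,7)Q 2/2
Row 3: (3,1)P 1/1 · (3,6)Q 2/2 · (3,7)Q 3/3
Row 4: (4,3)P 2/2 · (4,4)P 1/1 · (4,6)Q 3/3 · (4,7)Q 3/3
Row 5: (5,1)Q 1/1 · (5,2)Q 2/3 · (5,3)P 1/3 · (5,6)Q 2/2 · (5,7)Q 3/3
Row 6: (6,2)Q 2/2 · (6,3)Q 1/2 · (6,5)Q — no occupied neighbors · (6,7)Q 1/1
The smallest same-type fraction is 1/3 at (5,3), which reduces to 1/3. Any threshold above that leaves this agent unsatisfied.

1/3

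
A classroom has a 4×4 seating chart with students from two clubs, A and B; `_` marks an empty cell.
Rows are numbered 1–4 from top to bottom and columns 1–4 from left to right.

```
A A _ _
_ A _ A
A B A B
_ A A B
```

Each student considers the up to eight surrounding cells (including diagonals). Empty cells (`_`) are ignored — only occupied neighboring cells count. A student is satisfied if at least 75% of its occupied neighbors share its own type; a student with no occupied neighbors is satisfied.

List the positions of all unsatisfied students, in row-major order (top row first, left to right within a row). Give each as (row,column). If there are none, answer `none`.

(2,4), (3,1), (3,2), (3,3), (3,4), (4,3), (4,4)

(1,1)A 2/2 satisfied
(1,2)A 2/2 satisfied
(2,2)A 4/5 satisfied
(2,4)A 1/2 not
(3,1)A 2/3 not
(3,2)B 0/5 not
(3,3)A 4/7 not
(3,4)B 1/4 not
(4,2)A 3/4 satisfied
(4,3)A 2/5 not
(4,4)B 1/3 not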